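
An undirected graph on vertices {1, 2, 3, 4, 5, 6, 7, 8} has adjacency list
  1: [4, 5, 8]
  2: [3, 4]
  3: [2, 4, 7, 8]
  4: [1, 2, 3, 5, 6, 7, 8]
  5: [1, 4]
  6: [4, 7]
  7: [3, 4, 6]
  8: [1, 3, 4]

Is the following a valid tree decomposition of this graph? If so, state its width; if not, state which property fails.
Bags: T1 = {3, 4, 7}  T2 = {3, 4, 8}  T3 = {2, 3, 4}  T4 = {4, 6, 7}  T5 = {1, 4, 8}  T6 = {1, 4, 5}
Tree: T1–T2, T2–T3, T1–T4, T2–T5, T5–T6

Yes; width 2.

Every vertex of G appears in some bag (union = {1, 2, 3, 4, 5, 6, 7, 8}); every edge is covered by a bag; and for each vertex v the set of bags containing v is connected in the bag tree. The decomposition is therefore valid. The largest bag has 3 vertices, so the width is 2.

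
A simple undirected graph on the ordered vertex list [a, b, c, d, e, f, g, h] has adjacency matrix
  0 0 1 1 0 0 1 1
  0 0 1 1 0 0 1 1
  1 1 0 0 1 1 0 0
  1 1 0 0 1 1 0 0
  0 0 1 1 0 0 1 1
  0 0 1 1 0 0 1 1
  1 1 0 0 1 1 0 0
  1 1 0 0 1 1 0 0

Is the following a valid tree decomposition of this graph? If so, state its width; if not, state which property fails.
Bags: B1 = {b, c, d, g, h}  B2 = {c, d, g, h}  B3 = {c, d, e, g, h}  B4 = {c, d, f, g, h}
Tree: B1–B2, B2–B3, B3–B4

A tree decomposition must satisfy three properties: every vertex lies in some bag; for every edge, both endpoints lie together in some bag; and for every vertex, the bags containing it form a connected subtree. Here vertex a appears in no bag, so the decomposition is invalid.

No — vertex a appears in no bag.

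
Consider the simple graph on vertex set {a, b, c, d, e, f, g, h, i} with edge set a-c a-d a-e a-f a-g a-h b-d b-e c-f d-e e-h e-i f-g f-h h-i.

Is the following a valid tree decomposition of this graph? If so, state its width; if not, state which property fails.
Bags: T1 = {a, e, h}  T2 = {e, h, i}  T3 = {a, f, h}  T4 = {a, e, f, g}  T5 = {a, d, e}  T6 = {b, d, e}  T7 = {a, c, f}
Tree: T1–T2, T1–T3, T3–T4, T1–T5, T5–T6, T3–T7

A tree decomposition must satisfy three properties: every vertex lies in some bag; for every edge, both endpoints lie together in some bag; and for every vertex, the bags containing it form a connected subtree. Here bags containing vertex e are not connected in the tree, so the decomposition is invalid.

No — bags containing vertex e are not connected in the tree.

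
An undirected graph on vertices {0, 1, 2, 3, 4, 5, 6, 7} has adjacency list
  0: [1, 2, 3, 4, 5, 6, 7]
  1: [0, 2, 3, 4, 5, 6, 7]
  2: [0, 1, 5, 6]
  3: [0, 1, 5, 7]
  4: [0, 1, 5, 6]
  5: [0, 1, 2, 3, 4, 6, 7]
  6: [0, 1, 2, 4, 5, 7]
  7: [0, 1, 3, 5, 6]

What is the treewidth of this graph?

4

A width-4 tree decomposition is:
Bags: B1 = {0, 1, 5, 6, 7}  B2 = {0, 1, 4, 5, 6}  B3 = {0, 1, 3, 5, 7}  B4 = {0, 1, 2, 5, 6}
Tree: B1–B2, B1–B3, B1–B4
The largest bag has 5 vertices, giving width 4; this decomposition certifies tw(G) ≤ 4. Conversely, {0, 1, 3, 5, 7} is a clique of size 5, and the vertices of any clique must share a bag in every tree decomposition; so some bag has ≥ 5 vertices and tw(G) ≥ 4. Hence tw(G) = 4 exactly.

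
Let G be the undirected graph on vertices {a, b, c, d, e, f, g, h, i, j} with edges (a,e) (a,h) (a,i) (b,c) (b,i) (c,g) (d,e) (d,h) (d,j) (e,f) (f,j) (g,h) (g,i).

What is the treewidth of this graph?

2

A width-2 tree decomposition is:
Bags: B1 = {d, f, j}  B2 = {d, e, f}  B3 = {d, e, h}  B4 = {a, e, h}  B5 = {a, g, h}  B6 = {a, g, i}  B7 = {c, g, i}  B8 = {b, c, i}
Tree: B1–B2, B2–B3, B3–B4, B4–B5, B5–B6, B6–B7, B7–B8
The largest bag has 3 vertices, giving width 2; this decomposition certifies tw(G) ≤ 2. Since j–f–e–d–j is a cycle in G, G is not acyclic. Forests are exactly the graphs of treewidth ≤ 1, so tw(G) ≥ 2. Combining the bounds, tw(G) = 2.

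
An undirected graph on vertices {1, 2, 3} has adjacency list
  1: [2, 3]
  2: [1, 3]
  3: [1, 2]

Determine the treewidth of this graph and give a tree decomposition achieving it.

Treewidth 2.
Bags: B1 = {1, 2, 3}
Tree: (single bag)

A single bag containing all 3 vertices is trivially a valid decomposition of width 2. Conversely, {1, 2, 3} is a clique of size 3, and the vertices of any clique must share a bag in every tree decomposition; so some bag has ≥ 3 vertices and tw(G) ≥ 2. Hence tw(G) = 2 exactly.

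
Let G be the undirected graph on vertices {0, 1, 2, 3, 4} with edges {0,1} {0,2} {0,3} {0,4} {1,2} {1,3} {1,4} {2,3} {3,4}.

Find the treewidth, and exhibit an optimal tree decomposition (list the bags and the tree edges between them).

Treewidth 3.
Bags: B1 = {0, 1, 2, 3}  B2 = {0, 1, 3, 4}
Tree: B1–B2

Every bag has size at most 4, so the width is 4 − 1 = 3 and tw(G) ≤ 3. Conversely, {0, 1, 2, 3} is a clique of size 4, and the vertices of any clique must share a bag in every tree decomposition; so some bag has ≥ 4 vertices and tw(G) ≥ 3. Therefore the treewidth is 3.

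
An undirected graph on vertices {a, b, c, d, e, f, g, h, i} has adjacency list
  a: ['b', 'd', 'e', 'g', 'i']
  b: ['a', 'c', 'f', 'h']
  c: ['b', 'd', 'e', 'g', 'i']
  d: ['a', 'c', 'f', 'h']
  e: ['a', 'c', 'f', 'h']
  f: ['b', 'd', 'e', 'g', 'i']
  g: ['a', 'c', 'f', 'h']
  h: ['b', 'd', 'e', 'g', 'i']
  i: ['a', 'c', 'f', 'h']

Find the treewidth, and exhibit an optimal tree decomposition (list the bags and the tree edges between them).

The largest bag has 5 vertices, giving width 4; this decomposition certifies tw(G) ≤ 4. For the lower bound: the 5 vertex sets {c,d}, {a,i}, {b,h}, {f}, {g} are disjoint, each induces a connected subgraph, and every pair is joined by at least one edge of G. Contracting each set to a single vertex therefore yields K_{5} as a minor, and since treewidth is minor-monotone, tw(G) ≥ tw(K_{5}) = 4. Therefore the treewidth is 4.

Treewidth 4.
Bags: B1 = {a, c, d, f, h}  B2 = {a, c, f, h, i}  B3 = {a, b, c, f, h}  B4 = {a, c, f, g, h}  B5 = {a, c, e, f, h}
Tree: B1–B2, B2–B3, B3–B4, B4–B5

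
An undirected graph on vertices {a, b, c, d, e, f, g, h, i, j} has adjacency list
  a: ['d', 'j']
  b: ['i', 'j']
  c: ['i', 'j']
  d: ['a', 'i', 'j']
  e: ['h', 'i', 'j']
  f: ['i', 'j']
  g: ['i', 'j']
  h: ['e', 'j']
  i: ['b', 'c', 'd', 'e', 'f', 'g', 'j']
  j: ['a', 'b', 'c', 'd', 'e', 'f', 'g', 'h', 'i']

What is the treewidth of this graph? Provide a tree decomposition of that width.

The largest bag has 3 vertices, giving width 2; this decomposition certifies tw(G) ≤ 2. Conversely, {e, h, j} is a clique of size 3, and the vertices of any clique must share a bag in every tree decomposition; so some bag has ≥ 3 vertices and tw(G) ≥ 2. Combining the bounds, tw(G) = 2.

Treewidth 2.
One such decomposition:
Bags: B1 = {b, i, j}  B2 = {c, i, j}  B3 = {d, i, j}  B4 = {f, i, j}  B5 = {e, i, j}  B6 = {a, d, j}  B7 = {e, h, j}  B8 = {g, i, j}
Tree: B1–B2, B2–B3, B1–B4, B3–B5, B3–B6, B5–B7, B3–B8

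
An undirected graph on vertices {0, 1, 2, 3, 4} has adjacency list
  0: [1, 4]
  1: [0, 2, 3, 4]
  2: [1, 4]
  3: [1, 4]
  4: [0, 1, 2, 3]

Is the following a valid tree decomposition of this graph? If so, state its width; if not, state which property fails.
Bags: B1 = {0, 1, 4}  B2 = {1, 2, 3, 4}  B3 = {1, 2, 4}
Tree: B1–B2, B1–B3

No — bags containing vertex 2 are not connected in the tree.

A tree decomposition must satisfy three properties: every vertex lies in some bag; for every edge, both endpoints lie together in some bag; and for every vertex, the bags containing it form a connected subtree. Here bags containing vertex 2 are not connected in the tree, so the decomposition is invalid.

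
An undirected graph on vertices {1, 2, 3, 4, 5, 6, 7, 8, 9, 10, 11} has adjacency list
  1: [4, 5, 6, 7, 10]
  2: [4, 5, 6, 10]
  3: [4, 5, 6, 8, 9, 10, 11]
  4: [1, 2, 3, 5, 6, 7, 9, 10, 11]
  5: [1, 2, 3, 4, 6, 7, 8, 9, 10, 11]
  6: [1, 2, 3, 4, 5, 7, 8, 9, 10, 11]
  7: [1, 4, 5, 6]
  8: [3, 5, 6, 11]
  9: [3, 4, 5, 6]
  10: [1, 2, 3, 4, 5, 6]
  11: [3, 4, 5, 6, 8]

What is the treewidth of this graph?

A width-4 tree decomposition is:
Bags: B1 = {3, 4, 5, 6, 11}  B2 = {3, 4, 5, 6, 10}  B3 = {2, 4, 5, 6, 10}  B4 = {1, 4, 5, 6, 10}  B5 = {1, 4, 5, 6, 7}  B6 = {3, 4, 5, 6, 9}  B7 = {3, 5, 6, 8, 11}
Tree: B1–B2, B2–B3, B3–B4, B4–B5, B1–B6, B1–B7
Every bag has size at most 5, so the width is 5 − 1 = 4 and tw(G) ≤ 4. On the other hand G contains the 5-clique {3, 5, 6, 8, 11}. A clique must lie in a single bag of any decomposition, so no decomposition can have width below 4. Therefore the treewidth is 4.

4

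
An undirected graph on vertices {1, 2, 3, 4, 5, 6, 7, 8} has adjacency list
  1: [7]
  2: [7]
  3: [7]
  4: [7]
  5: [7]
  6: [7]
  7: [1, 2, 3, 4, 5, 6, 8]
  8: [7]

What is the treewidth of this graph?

A width-1 tree decomposition is:
Bags: B1 = {5, 7}  B2 = {1, 7}  B3 = {7, 8}  B4 = {3, 7}  B5 = {2, 7}  B6 = {6, 7}  B7 = {4, 7}
Tree: B1–B2, B2–B3, B1–B4, B2–B5, B4–B6, B6–B7
Each bag holds 2 vertices, so the decomposition has width 1, which upper-bounds the treewidth. Any graph with an edge has treewidth ≥ 1, and G has the edge 5–7. Therefore the treewidth is 1.

1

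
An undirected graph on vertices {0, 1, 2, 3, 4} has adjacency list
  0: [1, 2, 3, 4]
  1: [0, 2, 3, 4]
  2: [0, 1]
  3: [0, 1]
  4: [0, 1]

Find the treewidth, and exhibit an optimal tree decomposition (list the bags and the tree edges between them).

Each bag holds 3 vertices, so the decomposition has width 2, which upper-bounds the treewidth. Conversely, {0, 1, 2} is a clique of size 3, and the vertices of any clique must share a bag in every tree decomposition; so some bag has ≥ 3 vertices and tw(G) ≥ 2. The upper and lower bounds meet at 2, so that is the treewidth.

Treewidth 2.
One such decomposition:
Bags: B1 = {0, 1, 4}  B2 = {0, 1, 2}  B3 = {0, 1, 3}
Tree: B1–B2, B1–B3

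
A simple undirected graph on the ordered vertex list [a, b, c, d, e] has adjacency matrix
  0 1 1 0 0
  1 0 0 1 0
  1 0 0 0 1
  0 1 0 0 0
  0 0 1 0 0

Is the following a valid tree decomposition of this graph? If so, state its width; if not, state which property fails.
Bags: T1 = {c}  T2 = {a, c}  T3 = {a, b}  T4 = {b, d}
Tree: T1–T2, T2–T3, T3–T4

A tree decomposition must satisfy three properties: every vertex lies in some bag; for every edge, both endpoints lie together in some bag; and for every vertex, the bags containing it form a connected subtree. Here vertex e appears in no bag, so the decomposition is invalid.

No — vertex e appears in no bag.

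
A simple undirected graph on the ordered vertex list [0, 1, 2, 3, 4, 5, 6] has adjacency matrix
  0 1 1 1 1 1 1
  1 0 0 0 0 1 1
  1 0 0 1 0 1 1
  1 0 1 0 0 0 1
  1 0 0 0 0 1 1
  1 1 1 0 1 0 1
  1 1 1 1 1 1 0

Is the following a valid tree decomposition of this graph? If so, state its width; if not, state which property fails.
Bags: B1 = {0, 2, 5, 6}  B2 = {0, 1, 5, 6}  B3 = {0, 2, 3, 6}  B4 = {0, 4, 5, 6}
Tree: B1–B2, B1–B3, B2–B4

Every vertex of G appears in some bag (union = {0, 1, 2, 3, 4, 5, 6}); every edge is covered by a bag; and for each vertex v the set of bags containing v is connected in the bag tree. The decomposition is therefore valid. The largest bag has 4 vertices, so the width is 3.

Yes; width 3.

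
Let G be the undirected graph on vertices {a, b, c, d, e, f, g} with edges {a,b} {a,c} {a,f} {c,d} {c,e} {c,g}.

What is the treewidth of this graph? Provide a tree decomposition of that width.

The largest bag has 2 vertices, giving width 1; this decomposition certifies tw(G) ≤ 1. Since G has at least one edge (e.g. a–f), it is not an edgeless graph, so tw(G) ≥ 1. Therefore the treewidth is 1.

Treewidth 1.
One optimal decomposition is:
Bags: B1 = {a, f}  B2 = {a, c}  B3 = {a, b}  B4 = {c, g}  B5 = {c, e}  B6 = {c, d}
Tree: B1–B2, B2–B3, B2–B4, B4–B5, B4–B6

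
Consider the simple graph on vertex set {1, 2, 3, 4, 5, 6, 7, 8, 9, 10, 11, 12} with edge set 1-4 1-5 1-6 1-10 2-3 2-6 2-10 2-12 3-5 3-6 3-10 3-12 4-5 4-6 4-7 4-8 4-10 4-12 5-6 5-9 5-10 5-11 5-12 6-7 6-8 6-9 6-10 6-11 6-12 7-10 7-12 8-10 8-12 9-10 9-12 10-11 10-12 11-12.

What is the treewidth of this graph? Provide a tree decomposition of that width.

Every bag has size at most 5, so the width is 5 − 1 = 4 and tw(G) ≤ 4. Conversely, {1, 4, 5, 6, 10} is a clique of size 5, and the vertices of any clique must share a bag in every tree decomposition; so some bag has ≥ 5 vertices and tw(G) ≥ 4. Therefore the treewidth is 4.

Treewidth 4.
One optimal decomposition is:
Bags: B1 = {5, 6, 10, 11, 12}  B2 = {4, 5, 6, 10, 12}  B3 = {4, 6, 8, 10, 12}  B4 = {4, 6, 7, 10, 12}  B5 = {3, 5, 6, 10, 12}  B6 = {1, 4, 5, 6, 10}  B7 = {2, 3, 6, 10, 12}  B8 = {5, 6, 9, 10, 12}
Tree: B1–B2, B2–B3, B2–B4, B1–B5, B2–B6, B5–B7, B1–B8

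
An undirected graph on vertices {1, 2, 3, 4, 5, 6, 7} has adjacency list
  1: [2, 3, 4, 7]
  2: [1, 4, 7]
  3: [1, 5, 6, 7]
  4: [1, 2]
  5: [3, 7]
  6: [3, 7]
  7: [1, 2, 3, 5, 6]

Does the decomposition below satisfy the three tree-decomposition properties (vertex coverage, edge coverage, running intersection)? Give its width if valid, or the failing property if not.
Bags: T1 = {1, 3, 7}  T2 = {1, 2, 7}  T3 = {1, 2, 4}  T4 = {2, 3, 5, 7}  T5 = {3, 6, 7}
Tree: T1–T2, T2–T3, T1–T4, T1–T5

No — bags containing vertex 2 are not connected in the tree.

A tree decomposition must satisfy three properties: every vertex lies in some bag; for every edge, both endpoints lie together in some bag; and for every vertex, the bags containing it form a connected subtree. Here bags containing vertex 2 are not connected in the tree, so the decomposition is invalid.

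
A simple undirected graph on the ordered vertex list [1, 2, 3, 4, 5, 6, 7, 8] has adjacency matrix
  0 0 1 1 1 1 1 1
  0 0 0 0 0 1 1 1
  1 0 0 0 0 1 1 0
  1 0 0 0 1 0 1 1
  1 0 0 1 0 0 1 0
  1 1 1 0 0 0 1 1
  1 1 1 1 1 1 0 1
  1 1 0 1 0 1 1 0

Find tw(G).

3

A width-3 tree decomposition is:
Bags: B1 = {1, 4, 7, 8}  B2 = {1, 6, 7, 8}  B3 = {2, 6, 7, 8}  B4 = {1, 3, 6, 7}  B5 = {1, 4, 5, 7}
Tree: B1–B2, B2–B3, B2–B4, B1–B5
Every bag has size at most 4, so the width is 4 − 1 = 3 and tw(G) ≤ 3. Conversely, {1, 3, 6, 7} is a clique of size 4, and the vertices of any clique must share a bag in every tree decomposition; so some bag has ≥ 4 vertices and tw(G) ≥ 3. Hence tw(G) = 3 exactly.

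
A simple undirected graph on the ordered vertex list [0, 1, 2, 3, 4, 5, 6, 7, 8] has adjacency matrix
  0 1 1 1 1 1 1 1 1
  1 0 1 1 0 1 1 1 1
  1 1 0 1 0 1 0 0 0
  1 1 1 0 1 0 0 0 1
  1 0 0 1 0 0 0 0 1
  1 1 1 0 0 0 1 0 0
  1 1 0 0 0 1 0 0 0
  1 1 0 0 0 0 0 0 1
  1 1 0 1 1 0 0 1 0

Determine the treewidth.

A width-3 tree decomposition is:
Bags: B1 = {0, 1, 3, 8}  B2 = {0, 1, 2, 3}  B3 = {0, 1, 7, 8}  B4 = {0, 3, 4, 8}  B5 = {0, 1, 2, 5}  B6 = {0, 1, 5, 6}
Tree: B1–B2, B1–B3, B1–B4, B2–B5, B5–B6
The largest bag has 4 vertices, giving width 3; this decomposition certifies tw(G) ≤ 3. Conversely, {0, 1, 3, 8} is a clique of size 4, and the vertices of any clique must share a bag in every tree decomposition; so some bag has ≥ 4 vertices and tw(G) ≥ 3. Therefore the treewidth is 3.

3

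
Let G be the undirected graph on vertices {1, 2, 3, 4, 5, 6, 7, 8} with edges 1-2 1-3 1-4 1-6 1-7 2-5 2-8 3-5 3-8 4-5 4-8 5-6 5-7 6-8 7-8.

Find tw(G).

3

A width-3 tree decomposition is:
Bags: B1 = {1, 2, 5, 8}  B2 = {1, 5, 7, 8}  B3 = {1, 3, 5, 8}  B4 = {1, 5, 6, 8}  B5 = {1, 4, 5, 8}
Tree: B1–B2, B2–B3, B3–B4, B4–B5
The largest bag has 4 vertices, giving width 3; this decomposition certifies tw(G) ≤ 3. For the lower bound: the 4 vertex sets {1,2}, {7,8}, {5}, {3} are disjoint, each induces a connected subgraph, and every pair is joined by at least one edge of G. Contracting each set to a single vertex therefore yields K_{4} as a minor, and since treewidth is minor-monotone, tw(G) ≥ tw(K_{4}) = 3. Combining the bounds, tw(G) = 3.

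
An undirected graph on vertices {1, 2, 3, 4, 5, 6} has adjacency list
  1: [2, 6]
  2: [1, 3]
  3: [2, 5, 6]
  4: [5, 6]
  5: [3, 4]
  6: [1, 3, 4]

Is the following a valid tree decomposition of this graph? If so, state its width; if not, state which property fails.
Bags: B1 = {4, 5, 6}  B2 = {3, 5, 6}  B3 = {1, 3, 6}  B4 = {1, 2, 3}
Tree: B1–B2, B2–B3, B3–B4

Vertex coverage: the bags together contain {1, 2, 3, 4, 5, 6}, the full vertex set. Edge coverage: each edge of G has both endpoints in at least one bag. Running intersection: for every vertex, the bags containing it form a connected subtree. All three properties hold, so this is a valid tree decomposition of width max|bag| − 1 = 2, and hence tw(G) ≤ 2.

Yes; width 2.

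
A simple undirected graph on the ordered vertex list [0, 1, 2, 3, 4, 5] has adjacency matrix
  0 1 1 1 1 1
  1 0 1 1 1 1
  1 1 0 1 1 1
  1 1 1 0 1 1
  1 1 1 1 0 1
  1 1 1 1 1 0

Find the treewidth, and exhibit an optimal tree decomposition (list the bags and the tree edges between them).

A single bag containing all 6 vertices is trivially a valid decomposition of width 5. Conversely, {0, 1, 2, 3, 4, 5} is a clique of size 6, and the vertices of any clique must share a bag in every tree decomposition; so some bag has ≥ 6 vertices and tw(G) ≥ 5. The upper and lower bounds meet at 5, so that is the treewidth.

Treewidth 5.
One such decomposition:
Bags: B1 = {0, 1, 2, 3, 4, 5}
Tree: (single bag)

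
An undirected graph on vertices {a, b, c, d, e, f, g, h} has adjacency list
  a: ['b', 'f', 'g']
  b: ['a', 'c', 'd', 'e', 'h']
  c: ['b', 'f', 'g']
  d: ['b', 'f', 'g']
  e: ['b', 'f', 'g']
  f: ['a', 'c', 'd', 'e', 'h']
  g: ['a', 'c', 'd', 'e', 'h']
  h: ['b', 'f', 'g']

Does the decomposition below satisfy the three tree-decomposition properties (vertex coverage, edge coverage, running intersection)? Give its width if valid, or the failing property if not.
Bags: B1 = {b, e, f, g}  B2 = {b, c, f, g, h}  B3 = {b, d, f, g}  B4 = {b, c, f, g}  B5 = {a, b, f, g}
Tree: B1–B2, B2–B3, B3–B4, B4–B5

No — bags containing vertex c are not connected in the tree.

A tree decomposition must satisfy three properties: every vertex lies in some bag; for every edge, both endpoints lie together in some bag; and for every vertex, the bags containing it form a connected subtree. Here bags containing vertex c are not connected in the tree, so the decomposition is invalid.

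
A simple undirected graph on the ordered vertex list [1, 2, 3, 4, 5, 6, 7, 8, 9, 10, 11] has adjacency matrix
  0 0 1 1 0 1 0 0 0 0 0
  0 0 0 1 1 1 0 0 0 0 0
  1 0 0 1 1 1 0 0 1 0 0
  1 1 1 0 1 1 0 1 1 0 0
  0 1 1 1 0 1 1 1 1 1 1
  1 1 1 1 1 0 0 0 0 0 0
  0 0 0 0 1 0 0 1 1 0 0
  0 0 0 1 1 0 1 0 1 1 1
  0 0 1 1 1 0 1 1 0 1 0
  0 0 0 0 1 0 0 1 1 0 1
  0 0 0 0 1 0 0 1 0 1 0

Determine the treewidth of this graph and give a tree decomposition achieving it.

The largest bag has 4 vertices, giving width 3; this decomposition certifies tw(G) ≤ 3. Conversely, {1, 3, 4, 6} is a clique of size 4, and the vertices of any clique must share a bag in every tree decomposition; so some bag has ≥ 4 vertices and tw(G) ≥ 3. Therefore the treewidth is 3.

Treewidth 3.
One such decomposition:
Bags: B1 = {3, 4, 5, 6}  B2 = {3, 4, 5, 9}  B3 = {2, 4, 5, 6}  B4 = {4, 5, 8, 9}  B5 = {5, 8, 9, 10}  B6 = {1, 3, 4, 6}  B7 = {5, 8, 10, 11}  B8 = {5, 7, 8, 9}
Tree: B1–B2, B1–B3, B2–B4, B4–B5, B1–B6, B5–B7, B5–B8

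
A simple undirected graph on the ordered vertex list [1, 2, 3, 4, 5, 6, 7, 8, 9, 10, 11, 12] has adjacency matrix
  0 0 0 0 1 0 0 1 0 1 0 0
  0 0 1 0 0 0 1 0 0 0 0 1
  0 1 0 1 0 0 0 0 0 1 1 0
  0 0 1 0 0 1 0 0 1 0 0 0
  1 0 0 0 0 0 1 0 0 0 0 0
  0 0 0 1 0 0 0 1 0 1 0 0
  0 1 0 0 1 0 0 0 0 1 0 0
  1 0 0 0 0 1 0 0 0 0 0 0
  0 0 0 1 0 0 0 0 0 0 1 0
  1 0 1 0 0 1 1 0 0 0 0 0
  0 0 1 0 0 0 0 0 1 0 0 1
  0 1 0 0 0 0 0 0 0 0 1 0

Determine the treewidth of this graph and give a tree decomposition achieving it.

Treewidth 3.
One such decomposition:
Bags: B1 = {2, 9, 11, 12}  B2 = {2, 3, 9, 11}  B3 = {2, 3, 4, 9}  B4 = {2, 3, 4, 7}  B5 = {3, 4, 7, 10}  B6 = {4, 6, 7, 10}  B7 = {5, 6, 7, 10}  B8 = {1, 5, 6, 10}  B9 = {1, 5, 6, 8}
Tree: B1–B2, B2–B3, B3–B4, B4–B5, B5–B6, B6–B7, B7–B8, B8–B9

The largest bag has 4 vertices, giving width 3; this decomposition certifies tw(G) ≤ 3. For the lower bound: the 4 vertex sets {9,11,12}, {2}, {3}, {4,6,7,10} are disjoint, each induces a connected subgraph, and every pair is joined by at least one edge of G. Contracting each set to a single vertex therefore yields K_{4} as a minor, and since treewidth is minor-monotone, tw(G) ≥ tw(K_{4}) = 3. The upper and lower bounds meet at 3, so that is the treewidth.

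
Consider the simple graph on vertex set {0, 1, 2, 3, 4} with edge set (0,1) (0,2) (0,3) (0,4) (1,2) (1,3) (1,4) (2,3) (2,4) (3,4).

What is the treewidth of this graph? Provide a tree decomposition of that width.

A single bag containing all 5 vertices is trivially a valid decomposition of width 4. For the lower bound, the 5 vertices {0, 1, 2, 3, 4} are pairwise adjacent, and any tree decomposition puts a clique entirely inside one bag — forcing width ≥ 4. Hence tw(G) = 4 exactly.

Treewidth 4.
One such decomposition:
Bags: B1 = {0, 1, 2, 3, 4}
Tree: (single bag)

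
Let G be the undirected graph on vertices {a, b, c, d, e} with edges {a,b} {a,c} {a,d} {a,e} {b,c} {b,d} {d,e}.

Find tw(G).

2

A width-2 tree decomposition is:
Bags: B1 = {a, b, d}  B2 = {a, d, e}  B3 = {a, b, c}
Tree: B1–B2, B1–B3
The largest bag has 3 vertices, giving width 2; this decomposition certifies tw(G) ≤ 2. On the other hand G contains the 3-clique {a, d, e}. A clique must lie in a single bag of any decomposition, so no decomposition can have width below 2. Hence tw(G) = 2 exactly.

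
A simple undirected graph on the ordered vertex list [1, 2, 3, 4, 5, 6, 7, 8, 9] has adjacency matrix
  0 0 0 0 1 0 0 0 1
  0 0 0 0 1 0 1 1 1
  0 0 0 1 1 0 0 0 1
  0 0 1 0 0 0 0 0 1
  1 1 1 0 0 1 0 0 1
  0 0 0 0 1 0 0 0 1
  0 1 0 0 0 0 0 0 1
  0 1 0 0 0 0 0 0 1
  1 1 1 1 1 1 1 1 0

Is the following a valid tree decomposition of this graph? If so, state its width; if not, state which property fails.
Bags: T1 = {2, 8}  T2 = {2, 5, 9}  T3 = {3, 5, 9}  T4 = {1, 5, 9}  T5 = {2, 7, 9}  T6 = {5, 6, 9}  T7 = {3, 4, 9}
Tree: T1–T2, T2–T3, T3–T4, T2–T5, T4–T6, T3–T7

No — edge (9,8) lies in no bag.

A tree decomposition must satisfy three properties: every vertex lies in some bag; for every edge, both endpoints lie together in some bag; and for every vertex, the bags containing it form a connected subtree. Here edge (9,8) lies in no bag, so the decomposition is invalid.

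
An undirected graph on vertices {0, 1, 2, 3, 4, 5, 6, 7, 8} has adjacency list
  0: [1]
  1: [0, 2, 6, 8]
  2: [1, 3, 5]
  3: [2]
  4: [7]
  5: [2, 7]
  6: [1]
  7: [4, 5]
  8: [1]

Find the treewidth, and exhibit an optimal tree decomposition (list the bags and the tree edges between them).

Each bag holds 2 vertices, so the decomposition has width 1, which upper-bounds the treewidth. Since G has at least one edge (e.g. 5–2), it is not an edgeless graph, so tw(G) ≥ 1. Hence tw(G) = 1 exactly.

Treewidth 1.
Bags: B1 = {2, 5}  B2 = {1, 2}  B3 = {1, 6}  B4 = {5, 7}  B5 = {4, 7}  B6 = {0, 1}  B7 = {2, 3}  B8 = {1, 8}
Tree: B1–B2, B2–B3, B1–B4, B4–B5, B3–B6, B2–B7, B3–B8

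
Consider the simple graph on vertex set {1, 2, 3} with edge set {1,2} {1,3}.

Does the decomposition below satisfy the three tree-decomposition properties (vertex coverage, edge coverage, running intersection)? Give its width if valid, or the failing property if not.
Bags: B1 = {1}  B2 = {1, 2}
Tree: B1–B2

A tree decomposition must satisfy three properties: every vertex lies in some bag; for every edge, both endpoints lie together in some bag; and for every vertex, the bags containing it form a connected subtree. Here vertex 3 appears in no bag, so the decomposition is invalid.

No — vertex 3 appears in no bag.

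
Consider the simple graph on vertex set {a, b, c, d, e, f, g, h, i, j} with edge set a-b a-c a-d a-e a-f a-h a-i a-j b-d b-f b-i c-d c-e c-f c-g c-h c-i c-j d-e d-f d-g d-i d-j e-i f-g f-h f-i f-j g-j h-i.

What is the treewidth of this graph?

A width-4 tree decomposition is:
Bags: B1 = {a, b, d, f, i}  B2 = {a, c, d, f, i}  B3 = {a, c, d, f, j}  B4 = {a, c, f, h, i}  B5 = {c, d, f, g, j}  B6 = {a, c, d, e, i}
Tree: B1–B2, B2–B3, B2–B4, B3–B5, B2–B6
Every bag has size at most 5, so the width is 5 − 1 = 4 and tw(G) ≤ 4. For the lower bound, the 5 vertices {a, c, d, e, i} are pairwise adjacent, and any tree decomposition puts a clique entirely inside one bag — forcing width ≥ 4. The upper and lower bounds meet at 4, so that is the treewidth.

4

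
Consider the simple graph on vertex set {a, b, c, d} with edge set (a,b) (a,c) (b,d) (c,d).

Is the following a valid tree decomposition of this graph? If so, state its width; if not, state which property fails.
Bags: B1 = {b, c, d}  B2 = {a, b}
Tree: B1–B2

No — edge (c,a) lies in no bag.

A tree decomposition must satisfy three properties: every vertex lies in some bag; for every edge, both endpoints lie together in some bag; and for every vertex, the bags containing it form a connected subtree. Here edge (c,a) lies in no bag, so the decomposition is invalid.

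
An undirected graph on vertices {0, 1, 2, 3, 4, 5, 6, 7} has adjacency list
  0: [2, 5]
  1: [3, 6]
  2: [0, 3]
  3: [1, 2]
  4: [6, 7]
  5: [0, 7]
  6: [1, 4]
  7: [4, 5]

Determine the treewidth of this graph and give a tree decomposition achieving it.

Treewidth 2.
Bags: B1 = {0, 5, 7}  B2 = {0, 4, 7}  B3 = {0, 4, 6}  B4 = {0, 1, 6}  B5 = {0, 1, 3}  B6 = {0, 2, 3}
Tree: B1–B2, B2–B3, B3–B4, B4–B5, B5–B6

Each bag holds 3 vertices, so the decomposition has width 2, which upper-bounds the treewidth. For the lower bound, G contains the cycle 0–5–7–4–6–1–3–2–0, so G is not a forest; only forests have treewidth ≤ 1, hence tw(G) ≥ 2. The upper and lower bounds meet at 2, so that is the treewidth.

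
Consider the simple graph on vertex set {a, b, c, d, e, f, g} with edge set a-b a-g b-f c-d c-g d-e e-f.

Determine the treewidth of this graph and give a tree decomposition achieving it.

Treewidth 2.
One optimal decomposition is:
Bags: B1 = {a, c, g}  B2 = {a, b, c}  B3 = {b, c, f}  B4 = {c, e, f}  B5 = {c, d, e}
Tree: B1–B2, B2–B3, B3–B4, B4–B5

Each bag holds 3 vertices, so the decomposition has width 2, which upper-bounds the treewidth. Since c–g–a–b–f–e–d–c is a cycle in G, G is not acyclic. Forests are exactly the graphs of treewidth ≤ 1, so tw(G) ≥ 2. Therefore the treewidth is 2.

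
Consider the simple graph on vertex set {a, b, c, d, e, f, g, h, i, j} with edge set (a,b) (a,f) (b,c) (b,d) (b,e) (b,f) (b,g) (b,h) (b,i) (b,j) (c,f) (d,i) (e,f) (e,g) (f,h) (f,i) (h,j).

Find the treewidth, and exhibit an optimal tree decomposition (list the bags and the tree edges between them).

Every bag has size at most 3, so the width is 3 − 1 = 2 and tw(G) ≤ 2. On the other hand G contains the 3-clique {b, d, i}. A clique must lie in a single bag of any decomposition, so no decomposition can have width below 2. The upper and lower bounds meet at 2, so that is the treewidth.

Treewidth 2.
One optimal decomposition is:
Bags: B1 = {b, f, i}  B2 = {b, f, h}  B3 = {b, d, i}  B4 = {b, e, f}  B5 = {b, e, g}  B6 = {b, c, f}  B7 = {a, b, f}  B8 = {b, h, j}
Tree: B1–B2, B1–B3, B1–B4, B4–B5, B1–B6, B2–B7, B2–B8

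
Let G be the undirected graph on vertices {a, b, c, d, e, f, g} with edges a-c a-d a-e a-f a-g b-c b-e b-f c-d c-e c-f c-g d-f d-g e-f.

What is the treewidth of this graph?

3

A width-3 tree decomposition is:
Bags: B1 = {a, c, e, f}  B2 = {b, c, e, f}  B3 = {a, c, d, f}  B4 = {a, c, d, g}
Tree: B1–B2, B1–B3, B3–B4
Each bag holds 4 vertices, so the decomposition has width 3, which upper-bounds the treewidth. On the other hand G contains the 4-clique {a, c, d, g}. A clique must lie in a single bag of any decomposition, so no decomposition can have width below 3. Therefore the treewidth is 3.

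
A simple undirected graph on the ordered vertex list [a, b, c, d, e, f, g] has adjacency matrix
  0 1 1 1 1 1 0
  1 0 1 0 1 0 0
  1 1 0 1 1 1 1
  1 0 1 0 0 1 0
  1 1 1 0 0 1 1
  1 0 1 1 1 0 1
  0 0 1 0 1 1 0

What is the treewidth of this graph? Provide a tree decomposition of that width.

Treewidth 3.
Bags: B1 = {a, c, e, f}  B2 = {a, b, c, e}  B3 = {a, c, d, f}  B4 = {c, e, f, g}
Tree: B1–B2, B1–B3, B1–B4

Each bag holds 4 vertices, so the decomposition has width 3, which upper-bounds the treewidth. Conversely, {a, c, d, f} is a clique of size 4, and the vertices of any clique must share a bag in every tree decomposition; so some bag has ≥ 4 vertices and tw(G) ≥ 3. The upper and lower bounds meet at 3, so that is the treewidth.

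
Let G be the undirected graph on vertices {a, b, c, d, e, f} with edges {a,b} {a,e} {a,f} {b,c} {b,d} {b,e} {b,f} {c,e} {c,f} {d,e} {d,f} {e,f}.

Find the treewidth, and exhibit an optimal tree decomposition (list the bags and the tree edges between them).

Treewidth 3.
Bags: B1 = {b, d, e, f}  B2 = {a, b, e, f}  B3 = {b, c, e, f}
Tree: B1–B2, B1–B3

The largest bag has 4 vertices, giving width 3; this decomposition certifies tw(G) ≤ 3. Conversely, {b, d, e, f} is a clique of size 4, and the vertices of any clique must share a bag in every tree decomposition; so some bag has ≥ 4 vertices and tw(G) ≥ 3. Hence tw(G) = 3 exactly.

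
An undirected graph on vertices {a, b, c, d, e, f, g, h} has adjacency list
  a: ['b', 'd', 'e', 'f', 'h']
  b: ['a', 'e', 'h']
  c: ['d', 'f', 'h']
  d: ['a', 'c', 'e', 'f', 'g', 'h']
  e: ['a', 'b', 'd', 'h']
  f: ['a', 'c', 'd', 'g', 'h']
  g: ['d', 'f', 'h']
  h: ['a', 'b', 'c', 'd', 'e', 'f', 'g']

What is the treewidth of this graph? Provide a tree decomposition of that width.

Treewidth 3.
Bags: B1 = {a, b, e, h}  B2 = {a, d, e, h}  B3 = {a, d, f, h}  B4 = {d, f, g, h}  B5 = {c, d, f, h}
Tree: B1–B2, B2–B3, B3–B4, B3–B5

Every bag has size at most 4, so the width is 4 − 1 = 3 and tw(G) ≤ 3. For the lower bound, the 4 vertices {a, d, e, h} are pairwise adjacent, and any tree decomposition puts a clique entirely inside one bag — forcing width ≥ 3. Combining the bounds, tw(G) = 3.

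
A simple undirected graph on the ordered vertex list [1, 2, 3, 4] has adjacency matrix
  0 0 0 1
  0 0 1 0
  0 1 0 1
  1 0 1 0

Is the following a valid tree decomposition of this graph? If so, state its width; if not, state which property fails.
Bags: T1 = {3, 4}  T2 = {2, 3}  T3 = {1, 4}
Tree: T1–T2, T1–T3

Yes; width 1.

Every vertex of G appears in some bag (union = {1, 2, 3, 4}); every edge is covered by a bag; and for each vertex v the set of bags containing v is connected in the bag tree. The decomposition is therefore valid. The largest bag has 2 vertices, so the width is 1.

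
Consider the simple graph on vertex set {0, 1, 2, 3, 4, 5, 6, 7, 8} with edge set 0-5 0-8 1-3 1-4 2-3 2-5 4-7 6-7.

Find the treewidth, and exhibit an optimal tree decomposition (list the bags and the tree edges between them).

The largest bag has 2 vertices, giving width 1; this decomposition certifies tw(G) ≤ 1. Any graph with an edge has treewidth ≥ 1, and G has the edge 6–7. The upper and lower bounds meet at 1, so that is the treewidth.

Treewidth 1.
One such decomposition:
Bags: B1 = {6, 7}  B2 = {4, 7}  B3 = {1, 4}  B4 = {1, 3}  B5 = {2, 3}  B6 = {2, 5}  B7 = {0, 5}  B8 = {0, 8}
Tree: B1–B2, B2–B3, B3–B4, B4–B5, B5–B6, B6–B7, B7–B8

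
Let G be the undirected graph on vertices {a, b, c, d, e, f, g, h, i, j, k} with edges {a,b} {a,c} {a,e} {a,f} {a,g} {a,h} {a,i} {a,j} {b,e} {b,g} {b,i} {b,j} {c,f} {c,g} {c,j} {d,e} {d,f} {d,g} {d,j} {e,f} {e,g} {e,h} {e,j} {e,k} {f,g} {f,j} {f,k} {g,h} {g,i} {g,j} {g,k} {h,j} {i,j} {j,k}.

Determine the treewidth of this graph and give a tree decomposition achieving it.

Each bag holds 5 vertices, so the decomposition has width 4, which upper-bounds the treewidth. Conversely, {d, e, f, g, j} is a clique of size 5, and the vertices of any clique must share a bag in every tree decomposition; so some bag has ≥ 5 vertices and tw(G) ≥ 4. Hence tw(G) = 4 exactly.

Treewidth 4.
Bags: B1 = {a, c, f, g, j}  B2 = {a, e, f, g, j}  B3 = {a, b, e, g, j}  B4 = {a, e, g, h, j}  B5 = {e, f, g, j, k}  B6 = {d, e, f, g, j}  B7 = {a, b, g, i, j}
Tree: B1–B2, B2–B3, B3–B4, B2–B5, B5–B6, B3–B7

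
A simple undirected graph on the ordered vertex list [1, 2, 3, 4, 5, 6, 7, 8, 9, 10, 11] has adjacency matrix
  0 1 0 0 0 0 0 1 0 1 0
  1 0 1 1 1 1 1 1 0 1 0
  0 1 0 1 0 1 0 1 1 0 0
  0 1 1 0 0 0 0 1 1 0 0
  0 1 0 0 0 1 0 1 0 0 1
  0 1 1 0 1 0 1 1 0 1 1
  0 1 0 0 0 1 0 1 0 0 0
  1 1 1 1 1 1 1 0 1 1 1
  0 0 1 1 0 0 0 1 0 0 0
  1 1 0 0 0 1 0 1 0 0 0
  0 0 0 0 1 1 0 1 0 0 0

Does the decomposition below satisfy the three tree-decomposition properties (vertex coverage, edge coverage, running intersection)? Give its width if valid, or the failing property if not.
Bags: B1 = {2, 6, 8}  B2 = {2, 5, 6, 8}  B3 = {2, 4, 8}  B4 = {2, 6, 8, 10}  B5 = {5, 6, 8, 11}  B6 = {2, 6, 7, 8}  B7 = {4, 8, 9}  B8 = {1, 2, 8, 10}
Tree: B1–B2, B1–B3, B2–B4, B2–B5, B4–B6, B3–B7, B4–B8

A tree decomposition must satisfy three properties: every vertex lies in some bag; for every edge, both endpoints lie together in some bag; and for every vertex, the bags containing it form a connected subtree. Here vertex 3 appears in no bag, so the decomposition is invalid.

No — vertex 3 appears in no bag.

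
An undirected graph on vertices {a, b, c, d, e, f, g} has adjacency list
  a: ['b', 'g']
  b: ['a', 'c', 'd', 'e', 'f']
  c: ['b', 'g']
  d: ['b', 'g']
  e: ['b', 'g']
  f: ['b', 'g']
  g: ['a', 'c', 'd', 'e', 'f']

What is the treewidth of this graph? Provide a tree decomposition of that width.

Every bag has size at most 3, so the width is 3 − 1 = 2 and tw(G) ≤ 2. The edges b–f–g–d–b form a cycle, so G is not a tree and its treewidth is at least 2. Combining the bounds, tw(G) = 2.

Treewidth 2.
Bags: B1 = {b, f, g}  B2 = {b, d, g}  B3 = {b, c, g}  B4 = {a, b, g}  B5 = {b, e, g}
Tree: B1–B2, B2–B3, B3–B4, B4–B5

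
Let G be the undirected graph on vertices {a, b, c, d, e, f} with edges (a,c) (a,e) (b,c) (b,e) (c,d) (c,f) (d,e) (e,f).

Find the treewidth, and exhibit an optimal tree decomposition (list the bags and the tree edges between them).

Every bag has size at most 3, so the width is 3 − 1 = 2 and tw(G) ≤ 2. The edges b–c–a–e–b form a cycle, so G is not a tree and its treewidth is at least 2. Therefore the treewidth is 2.

Treewidth 2.
Bags: B1 = {b, c, e}  B2 = {a, c, e}  B3 = {c, e, f}  B4 = {c, d, e}
Tree: B1–B2, B2–B3, B3–B4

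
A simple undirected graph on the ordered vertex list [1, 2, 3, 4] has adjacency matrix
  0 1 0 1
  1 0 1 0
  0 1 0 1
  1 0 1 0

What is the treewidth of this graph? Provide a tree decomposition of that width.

Treewidth 2.
One optimal decomposition is:
Bags: B1 = {2, 3, 4}  B2 = {1, 2, 4}
Tree: B1–B2

Every bag has size at most 3, so the width is 3 − 1 = 2 and tw(G) ≤ 2. The edges 4–3–2–1–4 form a cycle, so G is not a tree and its treewidth is at least 2. Combining the bounds, tw(G) = 2.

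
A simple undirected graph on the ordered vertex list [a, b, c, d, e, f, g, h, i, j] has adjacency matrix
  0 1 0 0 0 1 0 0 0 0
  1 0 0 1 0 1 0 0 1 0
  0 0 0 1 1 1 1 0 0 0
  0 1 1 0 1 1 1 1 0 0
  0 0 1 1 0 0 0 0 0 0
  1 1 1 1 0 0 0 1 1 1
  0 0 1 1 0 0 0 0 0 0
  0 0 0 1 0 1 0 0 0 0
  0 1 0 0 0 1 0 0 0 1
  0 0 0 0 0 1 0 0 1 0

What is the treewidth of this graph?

A width-2 tree decomposition is:
Bags: B1 = {c, d, f}  B2 = {b, d, f}  B3 = {a, b, f}  B4 = {b, f, i}  B5 = {f, i, j}  B6 = {d, f, h}  B7 = {c, d, e}  B8 = {c, d, g}
Tree: B1–B2, B2–B3, B3–B4, B4–B5, B1–B6, B1–B7, B7–B8
Every bag has size at most 3, so the width is 3 − 1 = 2 and tw(G) ≤ 2. Conversely, {c, d, g} is a clique of size 3, and the vertices of any clique must share a bag in every tree decomposition; so some bag has ≥ 3 vertices and tw(G) ≥ 2. Hence tw(G) = 2 exactly.

2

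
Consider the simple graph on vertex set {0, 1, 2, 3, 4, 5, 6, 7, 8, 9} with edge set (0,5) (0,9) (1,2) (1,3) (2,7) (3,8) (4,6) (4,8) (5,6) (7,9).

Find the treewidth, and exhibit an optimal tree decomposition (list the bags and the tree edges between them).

Treewidth 2.
Bags: B1 = {0, 5, 6}  B2 = {0, 4, 6}  B3 = {0, 4, 8}  B4 = {0, 3, 8}  B5 = {0, 1, 3}  B6 = {0, 1, 2}  B7 = {0, 2, 7}  B8 = {0, 7, 9}
Tree: B1–B2, B2–B3, B3–B4, B4–B5, B5–B6, B6–B7, B7–B8

The largest bag has 3 vertices, giving width 2; this decomposition certifies tw(G) ≤ 2. Since 0–5–6–4–8–3–1–2–7–9–0 is a cycle in G, G is not acyclic. Forests are exactly the graphs of treewidth ≤ 1, so tw(G) ≥ 2. Hence tw(G) = 2 exactly.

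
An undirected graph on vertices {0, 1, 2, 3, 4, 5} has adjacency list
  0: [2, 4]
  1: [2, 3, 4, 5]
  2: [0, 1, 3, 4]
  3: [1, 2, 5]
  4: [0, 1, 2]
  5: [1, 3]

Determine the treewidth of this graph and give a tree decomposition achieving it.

Treewidth 2.
Bags: B1 = {1, 3, 5}  B2 = {1, 2, 3}  B3 = {1, 2, 4}  B4 = {0, 2, 4}
Tree: B1–B2, B2–B3, B3–B4

Each bag holds 3 vertices, so the decomposition has width 2, which upper-bounds the treewidth. On the other hand G contains the 3-clique {0, 2, 4}. A clique must lie in a single bag of any decomposition, so no decomposition can have width below 2. Therefore the treewidth is 2.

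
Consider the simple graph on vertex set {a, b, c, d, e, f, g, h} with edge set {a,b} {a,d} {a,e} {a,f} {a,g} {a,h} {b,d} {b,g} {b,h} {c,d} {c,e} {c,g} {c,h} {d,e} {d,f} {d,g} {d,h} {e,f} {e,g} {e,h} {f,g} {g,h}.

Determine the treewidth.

A width-4 tree decomposition is:
Bags: B1 = {a, b, d, g, h}  B2 = {a, d, e, g, h}  B3 = {c, d, e, g, h}  B4 = {a, d, e, f, g}
Tree: B1–B2, B2–B3, B2–B4
The largest bag has 5 vertices, giving width 4; this decomposition certifies tw(G) ≤ 4. For the lower bound, the 5 vertices {c, d, e, g, h} are pairwise adjacent, and any tree decomposition puts a clique entirely inside one bag — forcing width ≥ 4. Combining the bounds, tw(G) = 4.

4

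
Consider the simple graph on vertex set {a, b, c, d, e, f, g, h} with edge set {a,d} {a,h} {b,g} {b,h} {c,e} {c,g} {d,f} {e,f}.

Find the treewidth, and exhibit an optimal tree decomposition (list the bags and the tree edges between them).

Treewidth 2.
One such decomposition:
Bags: B1 = {a, b, h}  B2 = {a, b, d}  B3 = {b, d, f}  B4 = {b, e, f}  B5 = {b, c, e}  B6 = {b, c, g}
Tree: B1–B2, B2–B3, B3–B4, B4–B5, B5–B6

Each bag holds 3 vertices, so the decomposition has width 2, which upper-bounds the treewidth. Since b–h–a–d–f–e–c–g–b is a cycle in G, G is not acyclic. Forests are exactly the graphs of treewidth ≤ 1, so tw(G) ≥ 2. The upper and lower bounds meet at 2, so that is the treewidth.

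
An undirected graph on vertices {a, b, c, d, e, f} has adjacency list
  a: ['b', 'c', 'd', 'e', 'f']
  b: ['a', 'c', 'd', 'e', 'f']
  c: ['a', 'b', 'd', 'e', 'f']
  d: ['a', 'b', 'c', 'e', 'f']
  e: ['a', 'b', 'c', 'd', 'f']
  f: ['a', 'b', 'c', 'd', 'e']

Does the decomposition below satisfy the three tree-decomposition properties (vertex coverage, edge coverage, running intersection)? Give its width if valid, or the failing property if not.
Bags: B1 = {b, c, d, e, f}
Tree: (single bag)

A tree decomposition must satisfy three properties: every vertex lies in some bag; for every edge, both endpoints lie together in some bag; and for every vertex, the bags containing it form a connected subtree. Here vertex a appears in no bag, so the decomposition is invalid.

No — vertex a appears in no bag.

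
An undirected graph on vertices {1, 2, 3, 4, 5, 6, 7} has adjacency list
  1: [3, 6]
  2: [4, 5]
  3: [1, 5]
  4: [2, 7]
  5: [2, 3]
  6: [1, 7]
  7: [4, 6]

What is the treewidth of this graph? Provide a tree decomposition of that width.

Treewidth 2.
One such decomposition:
Bags: B1 = {2, 4, 5}  B2 = {3, 4, 5}  B3 = {1, 3, 4}  B4 = {1, 4, 6}  B5 = {4, 6, 7}
Tree: B1–B2, B2–B3, B3–B4, B4–B5

Each bag holds 3 vertices, so the decomposition has width 2, which upper-bounds the treewidth. For the lower bound, G contains the cycle 4–2–5–3–1–6–7–4, so G is not a forest; only forests have treewidth ≤ 1, hence tw(G) ≥ 2. Combining the bounds, tw(G) = 2.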